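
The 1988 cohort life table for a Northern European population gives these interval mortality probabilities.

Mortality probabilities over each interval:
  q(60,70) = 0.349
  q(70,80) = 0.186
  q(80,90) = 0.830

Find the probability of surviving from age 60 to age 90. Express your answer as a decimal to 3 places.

0.090

Survival from 60 to 90 is the product of surviving each interval: (1 − 0.349) × (1 − 0.186) × (1 − 0.830).
= 0.651 × 0.814 × 0.170 = 0.090085.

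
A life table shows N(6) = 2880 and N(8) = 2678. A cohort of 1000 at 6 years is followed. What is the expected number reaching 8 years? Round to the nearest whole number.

930

The relevant probability is 2678/2880 = 0.929861.
Expected number = 1000 × 0.929861 = 930.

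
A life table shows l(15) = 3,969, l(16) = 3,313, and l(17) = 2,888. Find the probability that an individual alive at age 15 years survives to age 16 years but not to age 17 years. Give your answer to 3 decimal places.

0.107

This is the probability of reaching 16 but not 17, conditional on being alive at 15: (l(16) − l(17)) / l(15).
= (3,313 − 2,888) / 3,969 = 425 / 3,969 = 0.107080.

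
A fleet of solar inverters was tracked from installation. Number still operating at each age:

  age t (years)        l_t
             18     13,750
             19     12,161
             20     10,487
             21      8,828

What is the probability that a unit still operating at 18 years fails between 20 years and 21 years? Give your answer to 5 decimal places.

This is the probability of reaching 20 but not 21, conditional on being operational at 18: (l_20 − l_21) / l_18.
= (10,487 − 8,828) / 13,750 = 1,659 / 13,750 = 0.120655.

0.12065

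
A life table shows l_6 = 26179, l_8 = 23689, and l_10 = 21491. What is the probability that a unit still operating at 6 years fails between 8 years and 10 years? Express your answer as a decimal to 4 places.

0.0840

This is the probability of reaching 8 but not 10, conditional on being operational at 6: (l_8 − l_10) / l_6.
= (23689 − 21491) / 26179 = 2198 / 26179 = 0.083960.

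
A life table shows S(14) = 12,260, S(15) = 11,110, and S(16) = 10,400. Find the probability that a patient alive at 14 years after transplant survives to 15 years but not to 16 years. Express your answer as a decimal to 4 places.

This is the probability of reaching 15 but not 16, conditional on being alive at 14: (S(15) − S(16)) / S(14).
= (11,110 − 10,400) / 12,260 = 710 / 12,260 = 0.057912.

0.0579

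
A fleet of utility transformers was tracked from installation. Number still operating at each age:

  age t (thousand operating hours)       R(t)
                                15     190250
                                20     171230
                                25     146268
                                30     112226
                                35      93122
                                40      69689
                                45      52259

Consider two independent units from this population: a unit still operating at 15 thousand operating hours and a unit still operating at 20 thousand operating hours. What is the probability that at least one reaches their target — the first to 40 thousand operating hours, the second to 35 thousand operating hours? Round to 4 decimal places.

p₁ = R(40)/R(15) = 69689/190250 = 0.366302; p₂ = R(35)/R(20) = 93122/171230 = 0.543842.
P(at least one) = 1 − (1−p₁)(1−p₂) = 1 − 0.633698 × 0.456158 = 0.710934.

0.7109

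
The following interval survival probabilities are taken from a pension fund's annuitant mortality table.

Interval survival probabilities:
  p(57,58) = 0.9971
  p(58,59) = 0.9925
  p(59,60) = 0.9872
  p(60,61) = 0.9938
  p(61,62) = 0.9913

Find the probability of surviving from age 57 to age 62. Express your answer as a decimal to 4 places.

0.9625

Chaining the interval survival probabilities: 0.9971 × 0.9925 × 0.9872 × 0.9938 × 0.9913.
= 0.962451.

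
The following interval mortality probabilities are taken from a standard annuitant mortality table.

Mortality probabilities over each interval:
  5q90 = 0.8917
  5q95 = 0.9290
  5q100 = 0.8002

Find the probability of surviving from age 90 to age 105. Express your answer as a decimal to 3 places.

0.002

The overall survival probability is (1 − 0.8917) × (1 − 0.9290) × (1 − 0.8002).
= 0.1083 × 0.0710 × 0.1998 = 0.001536.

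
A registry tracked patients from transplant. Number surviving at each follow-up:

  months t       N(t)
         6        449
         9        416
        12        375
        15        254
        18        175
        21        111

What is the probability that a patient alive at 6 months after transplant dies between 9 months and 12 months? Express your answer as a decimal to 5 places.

0.09131

This is the probability of reaching 9 but not 12, conditional on being alive at 6: (N(9) − N(12)) / N(6).
= (416 − 375) / 449 = 41 / 449 = 0.091314.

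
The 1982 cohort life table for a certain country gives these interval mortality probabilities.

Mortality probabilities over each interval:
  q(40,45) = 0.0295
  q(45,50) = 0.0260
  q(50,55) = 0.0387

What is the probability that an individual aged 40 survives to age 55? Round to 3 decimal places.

0.909

Chaining the interval survival probabilities: (1 − 0.0295) × (1 − 0.0260) × (1 − 0.0387).
= 0.9705 × 0.9740 × 0.9613 = 0.908685.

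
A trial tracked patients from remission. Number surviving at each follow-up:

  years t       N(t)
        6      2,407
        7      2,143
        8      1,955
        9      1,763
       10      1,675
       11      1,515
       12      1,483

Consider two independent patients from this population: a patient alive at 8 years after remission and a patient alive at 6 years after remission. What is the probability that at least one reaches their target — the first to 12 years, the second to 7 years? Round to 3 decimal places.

p₁ = N(12)/N(8) = 1,483/1,955 = 0.758568; p₂ = N(7)/N(6) = 2,143/2,407 = 0.890320.
P(at least one) = 1 − (1−p₁)(1−p₂) = 1 − 0.241432 × 0.109680 = 0.973520.

0.974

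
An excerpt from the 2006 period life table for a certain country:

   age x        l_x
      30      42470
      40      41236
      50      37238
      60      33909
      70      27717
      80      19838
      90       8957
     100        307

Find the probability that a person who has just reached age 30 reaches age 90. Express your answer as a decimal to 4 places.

0.2109

We want 60p30 = l_90/l_30.
The conditional survival probability is l_90/l_30 = 8957/42470 = 0.210902.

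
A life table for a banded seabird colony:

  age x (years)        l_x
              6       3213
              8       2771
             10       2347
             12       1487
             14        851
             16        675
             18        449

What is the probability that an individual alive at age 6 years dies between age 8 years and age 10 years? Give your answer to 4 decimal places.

This is the probability of reaching 8 but not 10, conditional on being alive at 6: (l_8 − l_10) / l_6.
= (2771 − 2347) / 3213 = 424 / 3213 = 0.131964.

0.1320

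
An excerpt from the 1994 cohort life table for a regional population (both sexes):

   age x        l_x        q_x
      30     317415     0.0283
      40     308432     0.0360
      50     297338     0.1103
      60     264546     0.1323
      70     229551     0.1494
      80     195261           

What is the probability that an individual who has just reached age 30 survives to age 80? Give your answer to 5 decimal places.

We want 50p30 = l_80/l_30.
The conditional survival probability is l_80/l_30 = 195261/317415 = 0.615160.

0.61516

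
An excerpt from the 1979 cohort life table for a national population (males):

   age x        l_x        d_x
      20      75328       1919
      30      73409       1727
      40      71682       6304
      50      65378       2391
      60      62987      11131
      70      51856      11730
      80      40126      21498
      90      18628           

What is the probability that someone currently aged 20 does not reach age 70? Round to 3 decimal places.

0.312

P(die before 70 | alive at 20) = 1 − l_70/l_20 = 1 − 51856/75328 = (23472)/75328 = 0.311597.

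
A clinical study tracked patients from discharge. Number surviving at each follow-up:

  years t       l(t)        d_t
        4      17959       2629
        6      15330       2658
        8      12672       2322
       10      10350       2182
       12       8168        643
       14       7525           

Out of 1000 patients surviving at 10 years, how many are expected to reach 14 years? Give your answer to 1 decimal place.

The relevant probability is 7525/10350 = 0.727053.
Expected number = 1000 × 0.727053 = 727.1.

727.1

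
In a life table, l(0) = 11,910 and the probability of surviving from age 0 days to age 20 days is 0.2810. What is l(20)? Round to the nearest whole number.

3347

l(20) = l(0) × p = 11,910 × 0.2810 = 3347.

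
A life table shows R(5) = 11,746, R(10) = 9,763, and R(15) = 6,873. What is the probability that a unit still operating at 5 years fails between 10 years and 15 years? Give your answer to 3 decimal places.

This is the probability of reaching 10 but not 15, conditional on being operational at 5: (R(10) − R(15)) / R(5).
= (9,763 − 6,873) / 11,746 = 2,890 / 11,746 = 0.246041.

0.246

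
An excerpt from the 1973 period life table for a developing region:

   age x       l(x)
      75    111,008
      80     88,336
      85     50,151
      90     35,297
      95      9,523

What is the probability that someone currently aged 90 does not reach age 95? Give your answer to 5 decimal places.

0.73020

P(die before 95 | alive at 90) = 1 − l(95)/l(90) = 1 − 9,523/35,297 = (25,774)/35,297 = 0.730204.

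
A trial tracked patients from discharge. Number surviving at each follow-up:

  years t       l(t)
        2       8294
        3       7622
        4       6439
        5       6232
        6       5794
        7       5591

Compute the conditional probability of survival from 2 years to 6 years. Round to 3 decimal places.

0.699

The conditional survival probability is l(6)/l(2) = 5794/8294 = 0.698577.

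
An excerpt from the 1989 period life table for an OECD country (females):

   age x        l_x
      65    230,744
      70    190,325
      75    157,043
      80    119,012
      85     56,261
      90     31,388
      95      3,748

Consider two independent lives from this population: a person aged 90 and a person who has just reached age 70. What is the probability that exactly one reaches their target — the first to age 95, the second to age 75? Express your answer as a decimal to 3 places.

0.747

p₁ = l_95/l_90 = 3,748/31,388 = 0.119409; p₂ = l_75/l_70 = 157,043/190,325 = 0.825131.
P(exactly one) = p₁(1−p₂) + (1−p₁)p₂ = 0.020881 + 0.726603 = 0.747484.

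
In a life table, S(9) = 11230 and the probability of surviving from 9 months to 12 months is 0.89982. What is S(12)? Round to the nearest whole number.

10105

S(12) = S(9) × p = 11230 × 0.89982 = 10105.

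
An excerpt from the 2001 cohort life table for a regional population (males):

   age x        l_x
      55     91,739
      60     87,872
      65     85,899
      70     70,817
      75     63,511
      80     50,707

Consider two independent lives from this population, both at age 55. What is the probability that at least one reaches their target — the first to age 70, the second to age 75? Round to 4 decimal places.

0.9298

p₁ = l_70/l_55 = 70,817/91,739 = 0.771940; p₂ = l_75/l_55 = 63,511/91,739 = 0.692301.
P(at least one) = 1 − (1−p₁)(1−p₂) = 1 − 0.228060 × 0.307699 = 0.929826.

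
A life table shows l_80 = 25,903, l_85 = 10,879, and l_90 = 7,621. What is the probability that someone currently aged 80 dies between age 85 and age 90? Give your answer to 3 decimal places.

We want 5|5q80 = (l_85 − l_90)/l_80.
This is the probability of reaching 85 but not 90, conditional on being alive at 80: (l_85 − l_90) / l_80.
= (10,879 − 7,621) / 25,903 = 3,258 / 25,903 = 0.125777.

0.126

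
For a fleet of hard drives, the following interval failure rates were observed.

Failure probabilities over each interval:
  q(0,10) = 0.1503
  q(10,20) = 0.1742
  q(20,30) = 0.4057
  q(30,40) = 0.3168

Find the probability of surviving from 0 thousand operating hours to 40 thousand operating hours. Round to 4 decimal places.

P(survive 0→40) = (1 − 0.1503) × (1 − 0.1742) × (1 − 0.4057) × (1 − 0.3168).
= 0.8497 × 0.8258 × 0.5943 × 0.6832 = 0.284901.

0.2849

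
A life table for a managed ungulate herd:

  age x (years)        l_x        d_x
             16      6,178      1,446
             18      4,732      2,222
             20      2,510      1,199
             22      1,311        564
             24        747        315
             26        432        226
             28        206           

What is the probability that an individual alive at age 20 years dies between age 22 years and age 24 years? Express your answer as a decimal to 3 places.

This is the probability of reaching 22 but not 24, conditional on being alive at 20: (l_22 − l_24) / l_20.
= (1,311 − 747) / 2,510 = 564 / 2,510 = 0.224701.

0.225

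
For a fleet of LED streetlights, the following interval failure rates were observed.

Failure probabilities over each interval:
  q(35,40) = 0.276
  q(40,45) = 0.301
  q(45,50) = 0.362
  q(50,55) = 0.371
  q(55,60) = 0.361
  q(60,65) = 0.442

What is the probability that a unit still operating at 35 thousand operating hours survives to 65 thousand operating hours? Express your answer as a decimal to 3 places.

0.072

Chaining the interval survival probabilities: (1 − 0.276) × (1 − 0.301) × (1 − 0.362) × (1 − 0.371) × (1 − 0.361) × (1 − 0.442).
= 0.724 × 0.699 × 0.638 × 0.629 × 0.639 × 0.558 = 0.072414.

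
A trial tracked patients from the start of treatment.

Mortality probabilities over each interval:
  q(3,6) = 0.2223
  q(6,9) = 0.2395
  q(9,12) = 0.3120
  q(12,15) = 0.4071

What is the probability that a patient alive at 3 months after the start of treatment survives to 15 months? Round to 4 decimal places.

The overall survival probability is (1 − 0.2223) × (1 − 0.2395) × (1 − 0.3120) × (1 − 0.4071).
= 0.7777 × 0.7605 × 0.6880 × 0.5929 = 0.241258.

0.2413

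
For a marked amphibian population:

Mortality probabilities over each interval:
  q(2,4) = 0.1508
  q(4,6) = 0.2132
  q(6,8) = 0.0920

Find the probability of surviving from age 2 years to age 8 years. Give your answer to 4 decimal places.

P(survive 2→8) = (1 − 0.1508) × (1 − 0.2132) × (1 − 0.0920).
= 0.8492 × 0.7868 × 0.9080 = 0.606681.

0.6067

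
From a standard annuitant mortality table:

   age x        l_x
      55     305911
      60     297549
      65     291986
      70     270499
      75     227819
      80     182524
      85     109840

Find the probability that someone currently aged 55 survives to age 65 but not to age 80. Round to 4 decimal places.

We want 10|15q55 = (l_65 − l_80)/l_55.
This is the probability of reaching 65 but not 80, conditional on being alive at 55: (l_65 − l_80) / l_55.
= (291986 − 182524) / 305911 = 109462 / 305911 = 0.357823.

0.3578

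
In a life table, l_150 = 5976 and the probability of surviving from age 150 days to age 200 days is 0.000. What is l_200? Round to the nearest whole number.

0

l_200 = l_150 × p = 5976 × 0.000 = 0.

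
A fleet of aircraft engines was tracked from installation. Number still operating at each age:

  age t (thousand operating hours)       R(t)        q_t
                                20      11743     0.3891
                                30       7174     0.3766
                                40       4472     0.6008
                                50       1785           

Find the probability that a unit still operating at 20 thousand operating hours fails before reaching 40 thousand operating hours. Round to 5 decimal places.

P(fail before 40 | operational at 20) = 1 − R(40)/R(20) = 1 − 4472/11743 = (7271)/11743 = 0.619177.

0.61918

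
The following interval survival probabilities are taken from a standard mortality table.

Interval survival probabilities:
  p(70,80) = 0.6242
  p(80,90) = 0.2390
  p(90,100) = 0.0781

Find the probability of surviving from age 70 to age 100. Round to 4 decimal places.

Chaining the interval survival probabilities: 0.6242 × 0.2390 × 0.0781.
= 0.011651.

0.0117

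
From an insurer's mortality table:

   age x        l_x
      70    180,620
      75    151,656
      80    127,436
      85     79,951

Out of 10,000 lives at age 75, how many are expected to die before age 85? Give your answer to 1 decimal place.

The relevant probability is 1 − 79,951/151,656 = 0.472813.
Expected number = 10,000 × 0.472813 = 4728.1.

4728.1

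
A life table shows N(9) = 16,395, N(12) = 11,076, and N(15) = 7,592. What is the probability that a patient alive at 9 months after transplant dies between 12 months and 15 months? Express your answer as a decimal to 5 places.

This is the probability of reaching 12 but not 15, conditional on being alive at 9: (N(12) − N(15)) / N(9).
= (11,076 − 7,592) / 16,395 = 3,484 / 16,395 = 0.212504.

0.21250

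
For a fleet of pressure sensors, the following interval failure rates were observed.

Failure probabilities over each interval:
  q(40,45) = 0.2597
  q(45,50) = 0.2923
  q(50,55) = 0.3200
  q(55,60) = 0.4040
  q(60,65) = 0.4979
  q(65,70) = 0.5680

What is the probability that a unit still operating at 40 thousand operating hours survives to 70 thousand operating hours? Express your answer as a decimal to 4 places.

Chaining the interval survival probabilities: (1 − 0.2597) × (1 − 0.2923) × (1 − 0.3200) × (1 − 0.4040) × (1 − 0.4979) × (1 − 0.5680).
= 0.7403 × 0.7077 × 0.6800 × 0.5960 × 0.5021 × 0.4320 = 0.046056.

0.0461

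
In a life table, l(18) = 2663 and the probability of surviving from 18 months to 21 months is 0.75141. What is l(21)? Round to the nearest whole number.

2001

l(21) = l(18) × p = 2663 × 0.75141 = 2001.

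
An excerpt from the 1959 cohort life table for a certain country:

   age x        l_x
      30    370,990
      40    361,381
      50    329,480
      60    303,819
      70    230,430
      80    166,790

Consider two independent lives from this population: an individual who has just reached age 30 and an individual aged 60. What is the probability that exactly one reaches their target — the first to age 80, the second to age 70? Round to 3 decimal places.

0.526

p₁ = l_80/l_30 = 166,790/370,990 = 0.449581; p₂ = l_70/l_60 = 230,430/303,819 = 0.758445.
P(exactly one) = p₁(1−p₂) + (1−p₁)p₂ = 0.108599 + 0.417463 = 0.526061.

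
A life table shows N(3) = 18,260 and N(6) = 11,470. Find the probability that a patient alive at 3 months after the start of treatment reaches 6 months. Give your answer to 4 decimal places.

The conditional survival probability is N(6)/N(3) = 11,470/18,260 = 0.628149.

0.6281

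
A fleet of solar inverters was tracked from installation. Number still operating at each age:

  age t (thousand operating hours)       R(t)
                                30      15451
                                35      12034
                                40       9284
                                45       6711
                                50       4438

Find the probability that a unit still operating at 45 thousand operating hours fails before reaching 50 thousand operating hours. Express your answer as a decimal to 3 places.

P(fail before 50 | operational at 45) = 1 − R(50)/R(45) = 1 − 4438/6711 = (2273)/6711 = 0.338698.

0.339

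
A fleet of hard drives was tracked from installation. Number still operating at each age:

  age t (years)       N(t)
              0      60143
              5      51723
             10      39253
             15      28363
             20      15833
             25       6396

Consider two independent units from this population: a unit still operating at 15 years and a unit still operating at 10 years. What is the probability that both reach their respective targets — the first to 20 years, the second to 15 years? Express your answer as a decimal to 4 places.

0.4034

p₁ = N(20)/N(15) = 15833/28363 = 0.558227; p₂ = N(15)/N(10) = 28363/39253 = 0.722569.
P(both) = p₁ × p₂ = 0.558227 × 0.722569 = 0.403358.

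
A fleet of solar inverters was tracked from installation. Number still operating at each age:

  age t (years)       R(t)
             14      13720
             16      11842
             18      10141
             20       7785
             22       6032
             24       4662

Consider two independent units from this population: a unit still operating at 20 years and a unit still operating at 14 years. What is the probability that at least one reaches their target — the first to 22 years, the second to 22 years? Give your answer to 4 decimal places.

p₁ = R(22)/R(20) = 6032/7785 = 0.774823; p₂ = R(22)/R(14) = 6032/13720 = 0.439650.
P(at least one) = 1 − (1−p₁)(1−p₂) = 1 − 0.225177 × 0.560350 = 0.873822.

0.8738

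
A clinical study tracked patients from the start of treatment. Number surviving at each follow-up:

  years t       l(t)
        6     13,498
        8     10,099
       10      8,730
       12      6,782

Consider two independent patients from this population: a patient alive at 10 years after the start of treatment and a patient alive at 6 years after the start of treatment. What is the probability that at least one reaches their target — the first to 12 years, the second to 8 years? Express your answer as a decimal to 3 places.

0.944

p₁ = l(12)/l(10) = 6,782/8,730 = 0.776861; p₂ = l(8)/l(6) = 10,099/13,498 = 0.748185.
P(at least one) = 1 − (1−p₁)(1−p₂) = 1 − 0.223139 × 0.251815 = 0.943810.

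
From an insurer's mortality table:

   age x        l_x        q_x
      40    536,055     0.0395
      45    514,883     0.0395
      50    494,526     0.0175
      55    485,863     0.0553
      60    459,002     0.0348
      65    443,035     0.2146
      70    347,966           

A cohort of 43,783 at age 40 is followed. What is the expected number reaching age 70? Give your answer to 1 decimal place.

28420.6

The relevant probability is 347,966/536,055 = 0.649124.
Expected number = 43,783 × 0.649124 = 28420.6.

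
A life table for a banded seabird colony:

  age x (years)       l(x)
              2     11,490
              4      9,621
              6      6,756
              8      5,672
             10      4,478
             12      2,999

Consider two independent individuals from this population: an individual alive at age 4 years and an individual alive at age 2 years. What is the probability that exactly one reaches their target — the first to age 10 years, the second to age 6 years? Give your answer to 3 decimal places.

0.506

p₁ = l(10)/l(4) = 4,478/9,621 = 0.465440; p₂ = l(6)/l(2) = 6,756/11,490 = 0.587990.
P(exactly one) = p₁(1−p₂) + (1−p₁)p₂ = 0.191766 + 0.314316 = 0.506082.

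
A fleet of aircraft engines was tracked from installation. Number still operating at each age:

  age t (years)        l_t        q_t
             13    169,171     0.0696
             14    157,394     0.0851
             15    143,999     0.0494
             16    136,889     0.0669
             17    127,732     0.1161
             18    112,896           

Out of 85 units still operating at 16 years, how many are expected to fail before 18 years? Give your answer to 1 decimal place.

14.9

The relevant probability is 1 − 112,896/136,889 = 0.175273.
Expected number = 85 × 0.175273 = 14.9.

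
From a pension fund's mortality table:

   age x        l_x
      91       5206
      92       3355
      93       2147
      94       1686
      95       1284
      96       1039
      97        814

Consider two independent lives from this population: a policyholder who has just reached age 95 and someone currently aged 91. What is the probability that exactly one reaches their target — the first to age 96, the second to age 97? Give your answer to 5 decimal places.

p₁ = l_96/l_95 = 1039/1284 = 0.809190; p₂ = l_97/l_91 = 814/5206 = 0.156358.
P(exactly one) = p₁(1−p₂) + (1−p₁)p₂ = 0.682667 + 0.029835 = 0.712501.

0.71250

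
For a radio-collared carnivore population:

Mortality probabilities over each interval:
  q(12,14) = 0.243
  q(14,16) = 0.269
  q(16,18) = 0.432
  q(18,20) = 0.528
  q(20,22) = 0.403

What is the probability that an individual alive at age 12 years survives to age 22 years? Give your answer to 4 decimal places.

0.0886

Chaining the interval survival probabilities: (1 − 0.243) × (1 − 0.269) × (1 − 0.432) × (1 − 0.528) × (1 − 0.403).
= 0.757 × 0.731 × 0.568 × 0.472 × 0.597 = 0.088568.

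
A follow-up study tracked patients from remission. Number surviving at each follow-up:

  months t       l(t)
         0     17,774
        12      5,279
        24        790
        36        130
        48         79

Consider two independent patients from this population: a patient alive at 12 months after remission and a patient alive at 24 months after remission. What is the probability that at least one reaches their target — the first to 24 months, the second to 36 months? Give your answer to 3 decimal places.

p₁ = l(24)/l(12) = 790/5,279 = 0.149650; p₂ = l(36)/l(24) = 130/790 = 0.164557.
P(at least one) = 1 − (1−p₁)(1−p₂) = 1 − 0.850350 × 0.835443 = 0.289581.

0.290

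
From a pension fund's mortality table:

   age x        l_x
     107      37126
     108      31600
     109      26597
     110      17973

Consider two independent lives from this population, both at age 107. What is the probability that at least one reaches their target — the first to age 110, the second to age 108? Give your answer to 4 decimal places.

p₁ = l_110/l_107 = 17973/37126 = 0.484108; p₂ = l_108/l_107 = 31600/37126 = 0.851156.
P(at least one) = 1 − (1−p₁)(1−p₂) = 1 − 0.515892 × 0.148844 = 0.923213.

0.9232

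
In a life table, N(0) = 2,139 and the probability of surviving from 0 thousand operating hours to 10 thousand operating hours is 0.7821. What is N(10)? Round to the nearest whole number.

1673

N(10) = N(0) × p = 2,139 × 0.7821 = 1673.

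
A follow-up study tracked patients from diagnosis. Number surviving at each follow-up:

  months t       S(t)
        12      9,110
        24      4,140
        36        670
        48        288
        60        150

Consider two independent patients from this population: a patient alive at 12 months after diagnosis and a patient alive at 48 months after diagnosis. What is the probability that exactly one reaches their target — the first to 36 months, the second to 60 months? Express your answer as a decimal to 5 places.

0.51777

p₁ = S(36)/S(12) = 670/9,110 = 0.073546; p₂ = S(60)/S(48) = 150/288 = 0.520833.
P(exactly one) = p₁(1−p₂) + (1−p₁)p₂ = 0.035241 + 0.482528 = 0.517769.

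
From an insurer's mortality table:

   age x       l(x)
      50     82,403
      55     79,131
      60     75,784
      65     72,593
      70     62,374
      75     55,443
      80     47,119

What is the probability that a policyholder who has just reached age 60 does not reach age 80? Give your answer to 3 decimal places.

0.378

P(die before 80 | alive at 60) = 1 − l(80)/l(60) = 1 − 47,119/75,784 = (28,665)/75,784 = 0.378246.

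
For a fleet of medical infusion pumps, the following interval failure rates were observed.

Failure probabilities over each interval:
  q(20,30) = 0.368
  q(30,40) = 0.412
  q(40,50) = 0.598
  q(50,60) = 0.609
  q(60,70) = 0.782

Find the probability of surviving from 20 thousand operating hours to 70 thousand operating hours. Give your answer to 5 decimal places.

0.01273

Chaining the interval survival probabilities: (1 − 0.368) × (1 − 0.412) × (1 − 0.598) × (1 − 0.609) × (1 − 0.782).
= 0.632 × 0.588 × 0.402 × 0.391 × 0.218 = 0.012734.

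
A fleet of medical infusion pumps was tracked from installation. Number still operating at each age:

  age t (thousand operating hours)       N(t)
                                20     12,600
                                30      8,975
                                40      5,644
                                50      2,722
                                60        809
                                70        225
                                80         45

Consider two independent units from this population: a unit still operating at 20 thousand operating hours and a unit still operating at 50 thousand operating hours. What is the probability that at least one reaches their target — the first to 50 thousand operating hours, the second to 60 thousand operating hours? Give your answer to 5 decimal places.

0.44903

p₁ = N(50)/N(20) = 2,722/12,600 = 0.216032; p₂ = N(60)/N(50) = 809/2,722 = 0.297208.
P(at least one) = 1 − (1−p₁)(1−p₂) = 1 − 0.783968 × 0.702792 = 0.449034.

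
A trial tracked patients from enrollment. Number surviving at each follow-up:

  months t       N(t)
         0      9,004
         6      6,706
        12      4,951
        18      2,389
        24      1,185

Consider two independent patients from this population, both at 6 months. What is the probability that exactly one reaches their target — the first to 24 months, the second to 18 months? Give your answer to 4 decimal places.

0.4071

p₁ = N(24)/N(6) = 1,185/6,706 = 0.176707; p₂ = N(18)/N(6) = 2,389/6,706 = 0.356248.
P(exactly one) = p₁(1−p₂) + (1−p₁)p₂ = 0.113755 + 0.293296 = 0.407052.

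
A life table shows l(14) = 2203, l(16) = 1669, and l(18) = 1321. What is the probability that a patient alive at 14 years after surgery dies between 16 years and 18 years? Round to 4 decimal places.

0.1580

This is the probability of reaching 16 but not 18, conditional on being alive at 14: (l(16) − l(18)) / l(14).
= (1669 − 1321) / 2203 = 348 / 2203 = 0.157966.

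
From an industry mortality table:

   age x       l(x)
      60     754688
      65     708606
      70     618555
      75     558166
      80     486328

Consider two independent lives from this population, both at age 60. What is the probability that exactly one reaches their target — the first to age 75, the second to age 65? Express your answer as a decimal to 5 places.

p₁ = l(75)/l(60) = 558166/754688 = 0.739598; p₂ = l(65)/l(60) = 708606/754688 = 0.938939.
P(exactly one) = p₁(1−p₂) + (1−p₁)p₂ = 0.045161 + 0.244502 = 0.289662.

0.28966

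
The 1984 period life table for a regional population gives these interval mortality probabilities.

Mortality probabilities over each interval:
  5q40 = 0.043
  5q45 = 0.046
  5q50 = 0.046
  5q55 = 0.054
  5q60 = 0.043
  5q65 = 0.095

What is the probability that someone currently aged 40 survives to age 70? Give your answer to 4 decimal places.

Chaining the interval survival probabilities: (1 − 0.043) × (1 − 0.046) × (1 − 0.046) × (1 − 0.054) × (1 − 0.043) × (1 − 0.095).
= 0.957 × 0.954 × 0.954 × 0.946 × 0.957 × 0.905 = 0.713609.

0.7136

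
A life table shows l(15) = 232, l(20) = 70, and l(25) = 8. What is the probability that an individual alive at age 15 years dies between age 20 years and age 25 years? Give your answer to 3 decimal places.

0.267

This is the probability of reaching 20 but not 25, conditional on being alive at 15: (l(20) − l(25)) / l(15).
= (70 − 8) / 232 = 62 / 232 = 0.267241.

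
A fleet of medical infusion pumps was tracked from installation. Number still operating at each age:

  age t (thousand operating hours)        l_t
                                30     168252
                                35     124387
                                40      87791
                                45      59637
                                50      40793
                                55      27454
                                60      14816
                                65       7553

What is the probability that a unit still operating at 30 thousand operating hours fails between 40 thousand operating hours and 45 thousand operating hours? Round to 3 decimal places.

This is the probability of reaching 40 but not 45, conditional on being operational at 30: (l_40 − l_45) / l_30.
= (87791 − 59637) / 168252 = 28154 / 168252 = 0.167332.

0.167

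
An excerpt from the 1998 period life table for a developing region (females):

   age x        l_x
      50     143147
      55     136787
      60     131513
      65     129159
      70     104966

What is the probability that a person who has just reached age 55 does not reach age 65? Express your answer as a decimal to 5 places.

0.05577

P(die before 65 | alive at 55) = 1 − l_65/l_55 = 1 − 129159/136787 = (7628)/136787 = 0.055766.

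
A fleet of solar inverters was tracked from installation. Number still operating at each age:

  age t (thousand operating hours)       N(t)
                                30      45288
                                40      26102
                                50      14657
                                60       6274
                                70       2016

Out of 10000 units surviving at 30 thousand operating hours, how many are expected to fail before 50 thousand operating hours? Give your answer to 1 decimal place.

The relevant probability is 1 − 14657/45288 = 0.676360.
Expected number = 10000 × 0.676360 = 6763.6.

6763.6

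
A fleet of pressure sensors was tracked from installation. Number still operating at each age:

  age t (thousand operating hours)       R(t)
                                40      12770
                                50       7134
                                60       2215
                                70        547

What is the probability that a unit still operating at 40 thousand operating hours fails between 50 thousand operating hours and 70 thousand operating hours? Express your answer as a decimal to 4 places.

0.5158

This is the probability of reaching 50 but not 70, conditional on being operational at 40: (R(50) − R(70)) / R(40).
= (7134 − 547) / 12770 = 6587 / 12770 = 0.515818.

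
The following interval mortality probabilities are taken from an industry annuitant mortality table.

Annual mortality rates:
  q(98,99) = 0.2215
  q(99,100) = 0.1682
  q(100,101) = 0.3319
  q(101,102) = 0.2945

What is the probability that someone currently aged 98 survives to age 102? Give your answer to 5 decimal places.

Chaining the interval survival probabilities: (1 − 0.2215) × (1 − 0.1682) × (1 − 0.3319) × (1 − 0.2945).
= 0.7785 × 0.8318 × 0.6681 × 0.7055 = 0.305222.

0.30522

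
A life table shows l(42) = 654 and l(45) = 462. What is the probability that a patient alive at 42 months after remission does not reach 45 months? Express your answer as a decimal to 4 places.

P(die before 45 | alive at 42) = 1 − l(45)/l(42) = 1 − 462/654 = (192)/654 = 0.293578.

0.2936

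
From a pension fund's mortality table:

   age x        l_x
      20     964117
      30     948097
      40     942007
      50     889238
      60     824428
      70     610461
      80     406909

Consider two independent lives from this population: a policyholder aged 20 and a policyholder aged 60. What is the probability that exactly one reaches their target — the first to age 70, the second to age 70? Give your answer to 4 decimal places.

0.4359

p₁ = l_70/l_20 = 610461/964117 = 0.633181; p₂ = l_70/l_60 = 610461/824428 = 0.740466.
P(exactly one) = p₁(1−p₂) + (1−p₁)p₂ = 0.164332 + 0.271617 = 0.435949.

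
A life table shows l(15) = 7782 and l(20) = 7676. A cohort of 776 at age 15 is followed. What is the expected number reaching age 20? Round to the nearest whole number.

765

The relevant probability is 7676/7782 = 0.986379.
Expected number = 776 × 0.986379 = 765.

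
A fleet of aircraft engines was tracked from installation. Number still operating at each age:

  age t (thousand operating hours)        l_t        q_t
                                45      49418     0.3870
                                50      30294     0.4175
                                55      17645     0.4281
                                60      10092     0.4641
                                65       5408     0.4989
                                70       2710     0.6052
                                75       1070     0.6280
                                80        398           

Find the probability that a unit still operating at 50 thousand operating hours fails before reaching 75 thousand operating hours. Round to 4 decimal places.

0.9647

P(fail before 75 | operational at 50) = 1 − l_75/l_50 = 1 − 1070/30294 = (29224)/30294 = 0.964679.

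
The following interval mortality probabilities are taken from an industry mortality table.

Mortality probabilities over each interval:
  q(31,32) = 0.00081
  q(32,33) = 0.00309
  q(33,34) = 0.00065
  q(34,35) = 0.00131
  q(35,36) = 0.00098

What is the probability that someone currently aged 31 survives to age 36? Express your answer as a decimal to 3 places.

0.993

The overall survival probability is (1 − 0.00081) × (1 − 0.00309) × (1 − 0.00065) × (1 − 0.00131) × (1 − 0.00098).
= 0.99919 × 0.99691 × 0.99935 × 0.99869 × 0.99902 = 0.993177.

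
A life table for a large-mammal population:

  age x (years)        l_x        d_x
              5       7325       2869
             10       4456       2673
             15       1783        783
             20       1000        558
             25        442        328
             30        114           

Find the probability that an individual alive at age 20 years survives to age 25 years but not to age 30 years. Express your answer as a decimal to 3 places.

This is the probability of reaching 25 but not 30, conditional on being alive at 20: (l_25 − l_30) / l_20.
= (442 − 114) / 1000 = 328 / 1000 = 0.328000.

0.328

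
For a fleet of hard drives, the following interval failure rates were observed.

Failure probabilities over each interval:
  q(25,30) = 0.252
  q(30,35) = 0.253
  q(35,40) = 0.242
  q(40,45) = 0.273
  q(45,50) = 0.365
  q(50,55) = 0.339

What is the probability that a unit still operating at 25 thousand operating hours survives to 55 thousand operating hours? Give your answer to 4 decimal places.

0.1292

P(survive 25→55) = (1 − 0.252) × (1 − 0.253) × (1 − 0.242) × (1 − 0.273) × (1 − 0.365) × (1 − 0.339).
= 0.748 × 0.747 × 0.758 × 0.727 × 0.635 × 0.661 = 0.129241.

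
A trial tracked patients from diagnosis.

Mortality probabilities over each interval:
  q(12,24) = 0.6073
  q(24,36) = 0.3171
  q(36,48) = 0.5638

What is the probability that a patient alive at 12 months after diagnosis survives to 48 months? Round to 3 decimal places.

0.117

P(survive 12→48) = (1 − 0.6073) × (1 − 0.3171) × (1 − 0.5638).
= 0.3927 × 0.6829 × 0.4362 = 0.116978.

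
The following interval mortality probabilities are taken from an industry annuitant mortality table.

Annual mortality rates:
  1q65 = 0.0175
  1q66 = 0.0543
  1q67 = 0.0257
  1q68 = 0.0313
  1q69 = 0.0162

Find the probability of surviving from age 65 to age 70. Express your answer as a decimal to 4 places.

0.8627

Chaining the interval survival probabilities: (1 − 0.0175) × (1 − 0.0543) × (1 − 0.0257) × (1 − 0.0313) × (1 − 0.0162).
= 0.9825 × 0.9457 × 0.9743 × 0.9687 × 0.9838 = 0.862730.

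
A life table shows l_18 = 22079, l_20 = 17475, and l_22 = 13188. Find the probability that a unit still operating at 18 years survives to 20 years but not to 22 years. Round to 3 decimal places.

0.194

This is the probability of reaching 20 but not 22, conditional on being operational at 18: (l_20 − l_22) / l_18.
= (17475 − 13188) / 22079 = 4287 / 22079 = 0.194166.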